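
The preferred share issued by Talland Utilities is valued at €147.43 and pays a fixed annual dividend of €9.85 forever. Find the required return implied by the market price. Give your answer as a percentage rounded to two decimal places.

P = C/r ⇒ r = C/P = €9.85/€147.43 = 0.066811

6.68%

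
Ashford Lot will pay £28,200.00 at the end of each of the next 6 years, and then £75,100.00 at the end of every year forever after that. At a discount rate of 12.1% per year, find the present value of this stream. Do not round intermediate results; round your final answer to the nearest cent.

£428381.04

PV of 6-year annuity: £28,200.00 × [1 − (1+0.121)^−6] / 0.121 = 115614.05999
Perpetuity value at year 6: £75,100.00 / 0.121 = 620661.15702
PV of perpetuity: 620661.15702 / (1+0.121)^6 = 312766.97599
Total PV = 115614.05999 + 312766.97599 = 428381.03598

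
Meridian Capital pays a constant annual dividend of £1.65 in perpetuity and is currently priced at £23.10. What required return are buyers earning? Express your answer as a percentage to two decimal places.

P = C/r ⇒ r = C/P = £1.65/£23.10 = 0.071429

7.14%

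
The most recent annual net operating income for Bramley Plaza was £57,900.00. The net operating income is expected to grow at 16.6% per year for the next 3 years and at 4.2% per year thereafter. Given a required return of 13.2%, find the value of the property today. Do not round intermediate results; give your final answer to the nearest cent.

D_1 = 67511.40000
D_2 = 78718.29240
D_3 = 91785.52894
Terminal value at year 3: TV = D_3×(1+g_2)/(r−g_2) = 95640.52115/0.09 = 1062672.45726
P_0 = D_1/(1+r)^1 + D_2/(1+r)^2 + D_3/(1+r)^3 + TV/(1+r)^3
    = 59639.04594 + 61430.32470 + 63275.40513 + 732588.57934 = 916933.35510

£916933.36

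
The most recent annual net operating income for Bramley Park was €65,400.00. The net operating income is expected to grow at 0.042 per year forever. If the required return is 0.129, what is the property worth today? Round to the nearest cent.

€783296.55

D₁ = D₀ × (1 + g) = €65,400.00 × 1.042 = €68,146.8000
Growing perpetuity: P = D₁ / (r − g) = €68,146.8000 / (0.129 − 0.042) = €783,296.55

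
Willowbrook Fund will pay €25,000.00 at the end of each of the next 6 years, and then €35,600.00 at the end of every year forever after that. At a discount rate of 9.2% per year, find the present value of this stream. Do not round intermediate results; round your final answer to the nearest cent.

PV of 6-year annuity: €25,000.00 × [1 − (1+0.092)^−6] / 0.092 = 111482.37302
Perpetuity value at year 6: €35,600.00 / 0.092 = 386956.52174
PV of perpetuity: 386956.52174 / (1+0.092)^6 = 228205.62256
Total PV = 111482.37302 + 228205.62256 = 339687.99558

€339688.00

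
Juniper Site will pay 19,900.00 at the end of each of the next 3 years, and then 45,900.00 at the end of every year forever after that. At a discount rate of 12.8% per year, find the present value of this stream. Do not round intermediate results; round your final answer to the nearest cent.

296994.70

PV of 3-year annuity: 19,900.00 × [1 − (1+0.128)^−3] / 0.128 = 47146.96504
Perpetuity value at year 3: 45,900.00 / 0.128 = 358593.75000
PV of perpetuity: 358593.75000 / (1+0.128)^3 = 249847.73515
Total PV = 47146.96504 + 249847.73515 = 296994.70019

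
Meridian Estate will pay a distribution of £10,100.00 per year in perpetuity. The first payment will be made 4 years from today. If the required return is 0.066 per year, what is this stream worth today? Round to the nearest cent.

Value at end of year 3: C / r = £10,100.00 / 0.066 = £153,030.3030
Discount to today: PV = £153,030.3030 / (1 + 0.066)^3 = £153,030.3030 / 1.211355 = £126,329.80

£126329.80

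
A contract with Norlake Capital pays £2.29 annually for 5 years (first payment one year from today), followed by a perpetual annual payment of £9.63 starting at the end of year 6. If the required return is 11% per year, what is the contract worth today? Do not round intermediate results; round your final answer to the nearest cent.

£60.42

PV of 5-year annuity: £2.29 × [1 − (1+0.11)^−5] / 0.11 = 8.46360
Perpetuity value at year 5: £9.63 / 0.11 = 87.54545
PV of perpetuity: 87.54545 / (1+0.11)^5 = 51.95397
Total PV = 8.46360 + 51.95397 = 60.41757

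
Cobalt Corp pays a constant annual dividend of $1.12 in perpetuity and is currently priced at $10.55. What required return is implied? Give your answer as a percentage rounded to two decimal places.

P = C/r ⇒ r = C/P = $1.12/$10.55 = 0.106161

10.62%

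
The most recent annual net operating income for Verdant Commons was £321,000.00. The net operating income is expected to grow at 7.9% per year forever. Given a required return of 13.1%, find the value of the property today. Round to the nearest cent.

D₁ = D₀ × (1 + g) = £321,000.00 × 1.079 = £346,359.0000
Growing perpetuity: P = D₁ / (r − g) = £346,359.0000 / (0.131 − 0.079) = £6,660,750.00

£6660750.00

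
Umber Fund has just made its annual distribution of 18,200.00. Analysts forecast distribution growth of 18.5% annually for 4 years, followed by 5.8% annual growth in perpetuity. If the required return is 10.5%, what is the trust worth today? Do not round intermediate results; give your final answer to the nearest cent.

628820.96

D_1 = 21567.00000
D_2 = 25556.89500
D_3 = 30284.92058
D_4 = 35887.63088
Terminal value at year 4: TV = D_4×(1+g_2)/(r−g_2) = 37969.11347/0.047 = 807853.47814
P_0 = D_1/(1+r)^1 + D_2/(1+r)^2 + D_3/(1+r)^3 + D_4/(1+r)^4 + TV/(1+r)^4
    = 19517.64706 + 20930.68938 + 22446.03341 + 24071.08560 + 541855.50137 = 628820.95682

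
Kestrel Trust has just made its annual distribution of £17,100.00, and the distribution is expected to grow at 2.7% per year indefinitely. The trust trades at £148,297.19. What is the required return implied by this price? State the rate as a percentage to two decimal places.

D₁ = £17,100.00 × 1.027 = £17,561.7000
P = D₁/(r − g) ⇒ r = D₁/P + g = £17,561.7000/£148,297.19 + 0.027 = 0.118422 + 0.027 = 0.145422

14.54%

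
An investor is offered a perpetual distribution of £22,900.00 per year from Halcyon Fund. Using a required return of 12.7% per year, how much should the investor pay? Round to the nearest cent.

Level perpetuity: PV = C / r = £22,900.00 / 0.127 = £180,314.96

£180314.96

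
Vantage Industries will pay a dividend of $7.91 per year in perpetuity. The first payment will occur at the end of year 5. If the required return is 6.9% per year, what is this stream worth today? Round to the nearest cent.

Value at end of year 4: C / r = $7.91 / 0.069 = $114.6377
Discount to today: PV = $114.6377 / (1 + 0.069)^4 = $114.6377 / 1.305903 = $87.78

$87.78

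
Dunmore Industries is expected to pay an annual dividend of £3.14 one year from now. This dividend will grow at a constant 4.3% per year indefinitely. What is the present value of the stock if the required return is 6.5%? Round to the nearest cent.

£142.73

Growing perpetuity: P = D₁ / (r − g) = £3.1400 / (0.065 − 0.043) = £142.73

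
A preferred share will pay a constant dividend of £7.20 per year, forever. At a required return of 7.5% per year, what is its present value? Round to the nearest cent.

Level perpetuity: PV = C / r = £7.20 / 0.075 = £96.00

£96.00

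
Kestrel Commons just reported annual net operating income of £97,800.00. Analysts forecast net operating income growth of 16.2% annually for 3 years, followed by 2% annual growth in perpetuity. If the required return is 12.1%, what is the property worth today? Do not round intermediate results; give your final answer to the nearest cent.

£1415457.16

D_1 = 113643.60000
D_2 = 132053.86320
D_3 = 153446.58904
Terminal value at year 3: TV = D_3×(1+g_2)/(r−g_2) = 156515.52082/0.101 = 1549658.62197
P_0 = D_1/(1+r)^1 + D_2/(1+r)^2 + D_3/(1+r)^3 + TV/(1+r)^3
    = 101376.98483 + 105084.79606 + 108928.21857 + 1100067.15783 = 1415457.15729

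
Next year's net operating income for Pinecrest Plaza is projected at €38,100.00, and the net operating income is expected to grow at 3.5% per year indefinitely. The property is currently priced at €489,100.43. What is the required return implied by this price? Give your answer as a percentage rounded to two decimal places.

P = D₁/(r − g) ⇒ r = D₁/P + g = €38,100.0000/€489,100.43 + 0.035 = 0.077898 + 0.035 = 0.112898

11.29%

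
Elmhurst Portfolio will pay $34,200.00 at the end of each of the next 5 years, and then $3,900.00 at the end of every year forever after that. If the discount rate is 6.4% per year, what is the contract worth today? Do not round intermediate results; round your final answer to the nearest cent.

PV of 5-year annuity: $34,200.00 × [1 − (1+0.064)^−5] / 0.064 = 142508.63146
Perpetuity value at year 5: $3,900.00 / 0.064 = 60937.50000
PV of perpetuity: 60937.50000 / (1+0.064)^5 = 44686.51571
Total PV = 142508.63146 + 44686.51571 = 187195.14717

$187195.15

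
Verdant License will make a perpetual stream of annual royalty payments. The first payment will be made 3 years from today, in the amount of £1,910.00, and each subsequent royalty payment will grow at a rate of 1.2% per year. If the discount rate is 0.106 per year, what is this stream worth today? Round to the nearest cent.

Value at end of year 2: C₁ / (r − g) = £1,910.00 / (0.106 − 0.012) = £20,319.1489
Discount to today: PV = £20,319.1489 / (1 + 0.106)^2 = £20,319.1489 / 1.223236 = £16,610.98

£16610.98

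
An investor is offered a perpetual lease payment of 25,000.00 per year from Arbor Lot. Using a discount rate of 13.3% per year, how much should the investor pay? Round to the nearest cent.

Level perpetuity: PV = C / r = 25,000.00 / 0.133 = 187,969.92

187969.92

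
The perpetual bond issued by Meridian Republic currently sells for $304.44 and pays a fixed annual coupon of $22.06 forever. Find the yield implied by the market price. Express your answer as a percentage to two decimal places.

7.25%

P = C/r ⇒ r = C/P = $22.06/$304.44 = 0.072461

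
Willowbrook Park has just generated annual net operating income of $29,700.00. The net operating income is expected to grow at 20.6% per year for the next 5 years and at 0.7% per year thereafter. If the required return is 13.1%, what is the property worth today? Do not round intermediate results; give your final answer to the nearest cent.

$513284.91

D_1 = 35818.20000
D_2 = 43196.74920
D_3 = 52095.27954
D_4 = 62826.90712
D_5 = 75769.24999
Terminal value at year 5: TV = D_5×(1+g_2)/(r−g_2) = 76299.63474/0.124 = 615319.63497
P_0 = D_1/(1+r)^1 + D_2/(1+r)^2 + D_3/(1+r)^3 + D_4/(1+r)^4 + D_5/(1+r)^5 + TV/(1+r)^5
    = 31669.49602 + 33769.59523 + 36008.95831 + 38396.82026 + 40943.02850 + 332497.01372 = 513284.91204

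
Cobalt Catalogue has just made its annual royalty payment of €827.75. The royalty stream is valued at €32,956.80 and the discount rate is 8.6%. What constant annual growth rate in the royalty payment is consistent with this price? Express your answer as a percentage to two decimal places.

5.94%

P = D₀(1+g)/(r−g) ⇒ P(r−g) = D₀(1+g) ⇒ g(P+D₀) = P·r − D₀
g = (P·r − D₀)/(P + D₀) = (€32,956.80×0.086 − €827.75) / (€32,956.80 + €827.75) = 0.059392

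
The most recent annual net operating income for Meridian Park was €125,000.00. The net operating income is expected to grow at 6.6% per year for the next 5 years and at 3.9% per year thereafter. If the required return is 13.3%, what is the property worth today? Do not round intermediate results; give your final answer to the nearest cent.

D_1 = 133250.00000
D_2 = 142044.50000
D_3 = 151419.43700
D_4 = 161413.11984
D_5 = 172066.38575
Terminal value at year 5: TV = D_5×(1+g_2)/(r−g_2) = 178776.97480/0.094 = 1901882.71059
P_0 = D_1/(1+r)^1 + D_2/(1+r)^2 + D_3/(1+r)^3 + D_4/(1+r)^4 + D_5/(1+r)^5 + TV/(1+r)^5
    = 117608.12004 + 110653.35919 + 104109.86840 + 97953.32719 + 92160.85330 + 1018671.55934 = 1541157.08745

€1541157.09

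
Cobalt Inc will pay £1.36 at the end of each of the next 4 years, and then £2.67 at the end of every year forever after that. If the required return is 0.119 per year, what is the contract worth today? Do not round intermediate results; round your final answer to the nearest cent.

PV of 4-year annuity: £1.36 × [1 − (1+0.119)^−4] / 0.119 = 4.13951
Perpetuity value at year 4: £2.67 / 0.119 = 22.43697
PV of perpetuity: 22.43697 / (1+0.119)^4 = 14.31014
Total PV = 4.13951 + 14.31014 = 18.44965

£18.45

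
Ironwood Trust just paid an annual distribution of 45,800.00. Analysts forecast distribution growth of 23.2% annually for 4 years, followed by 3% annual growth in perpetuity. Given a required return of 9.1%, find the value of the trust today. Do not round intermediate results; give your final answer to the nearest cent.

1508073.75

D_1 = 56425.60000
D_2 = 69516.33920
D_3 = 85644.12989
D_4 = 105513.56803
Terminal value at year 4: TV = D_4×(1+g_2)/(r−g_2) = 108678.97507/0.061 = 1781622.54214
P_0 = D_1/(1+r)^1 + D_2/(1+r)^2 + D_3/(1+r)^3 + D_4/(1+r)^4 + TV/(1+r)^4
    = 51719.15674 + 58403.30073 + 65951.29835 + 74474.79337 + 1257525.19959 = 1508073.74879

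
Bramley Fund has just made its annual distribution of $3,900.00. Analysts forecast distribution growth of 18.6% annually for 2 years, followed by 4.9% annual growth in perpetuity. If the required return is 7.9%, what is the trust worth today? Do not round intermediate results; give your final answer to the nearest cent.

D_1 = 4625.40000
D_2 = 5485.72440
Terminal value at year 2: TV = D_2×(1+g_2)/(r−g_2) = 5754.52490/0.03 = 191817.49652
P_0 = D_1/(1+r)^1 + D_2/(1+r)^2 + TV/(1+r)^2
    = 4286.74699 + 4711.84609 + 164757.55150 = 173756.14458

$173756.14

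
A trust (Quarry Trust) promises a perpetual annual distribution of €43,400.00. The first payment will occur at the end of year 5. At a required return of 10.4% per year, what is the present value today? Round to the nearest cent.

Value at end of year 4: C / r = €43,400.00 / 0.104 = €417,307.6923
Discount to today: PV = €417,307.6923 / (1 + 0.104)^4 = €417,307.6923 / 1.485512 = €280,918.34

€280918.34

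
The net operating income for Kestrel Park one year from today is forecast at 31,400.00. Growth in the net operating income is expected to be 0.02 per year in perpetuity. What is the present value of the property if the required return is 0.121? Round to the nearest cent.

310891.09

Growing perpetuity: P = D₁ / (r − g) = 31,400.0000 / (0.121 − 0.02) = 310,891.09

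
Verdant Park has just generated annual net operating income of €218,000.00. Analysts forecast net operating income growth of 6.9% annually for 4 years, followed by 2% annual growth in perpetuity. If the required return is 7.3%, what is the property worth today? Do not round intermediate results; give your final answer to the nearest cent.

€4997163.53

D_1 = 233042.00000
D_2 = 249121.89800
D_3 = 266311.30896
D_4 = 284686.78928
Terminal value at year 4: TV = D_4×(1+g_2)/(r−g_2) = 290380.52507/0.053 = 5478877.83143
P_0 = D_1/(1+r)^1 + D_2/(1+r)^2 + D_3/(1+r)^3 + D_4/(1+r)^4 + TV/(1+r)^4
    = 217187.32526 + 216377.68005 + 215571.05310 + 214767.43315 + 4133260.03414 = 4997163.52570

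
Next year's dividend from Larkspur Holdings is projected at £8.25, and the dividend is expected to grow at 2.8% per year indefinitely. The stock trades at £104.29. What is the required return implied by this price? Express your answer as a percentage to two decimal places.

10.71%

P = D₁/(r − g) ⇒ r = D₁/P + g = £8.2500/£104.29 + 0.028 = 0.079106 + 0.028 = 0.107106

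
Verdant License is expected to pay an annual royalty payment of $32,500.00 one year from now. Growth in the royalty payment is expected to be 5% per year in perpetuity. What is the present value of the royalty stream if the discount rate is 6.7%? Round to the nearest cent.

$1911764.71

Growing perpetuity: P = D₁ / (r − g) = $32,500.0000 / (0.067 − 0.05) = $1,911,764.71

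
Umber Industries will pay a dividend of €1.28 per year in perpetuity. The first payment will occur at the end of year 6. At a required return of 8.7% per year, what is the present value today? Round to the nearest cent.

Value at end of year 5: C / r = €1.28 / 0.087 = €14.7126
Discount to today: PV = €14.7126 / (1 + 0.087)^5 = €14.7126 / 1.517566 = €9.69

€9.69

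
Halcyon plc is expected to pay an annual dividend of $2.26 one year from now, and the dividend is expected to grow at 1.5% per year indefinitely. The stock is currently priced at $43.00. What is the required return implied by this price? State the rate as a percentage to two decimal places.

P = D₁/(r − g) ⇒ r = D₁/P + g = $2.2600/$43.00 + 0.015 = 0.052558 + 0.015 = 0.067558

6.76%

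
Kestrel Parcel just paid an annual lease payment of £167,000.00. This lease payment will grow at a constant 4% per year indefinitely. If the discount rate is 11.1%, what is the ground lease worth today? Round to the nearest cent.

£2446197.18

D₁ = D₀ × (1 + g) = £167,000.00 × 1.04 = £173,680.0000
Growing perpetuity: P = D₁ / (r − g) = £173,680.0000 / (0.111 − 0.04) = £2,446,197.18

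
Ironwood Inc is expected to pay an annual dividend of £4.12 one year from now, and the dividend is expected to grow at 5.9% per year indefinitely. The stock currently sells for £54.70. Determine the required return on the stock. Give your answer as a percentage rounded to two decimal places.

P = D₁/(r − g) ⇒ r = D₁/P + g = £4.1200/£54.70 + 0.059 = 0.075320 + 0.059 = 0.134320

13.43%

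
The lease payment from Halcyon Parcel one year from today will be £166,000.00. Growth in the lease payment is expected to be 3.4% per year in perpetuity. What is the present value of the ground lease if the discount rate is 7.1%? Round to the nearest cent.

£4486486.49

Growing perpetuity: P = D₁ / (r − g) = £166,000.0000 / (0.071 − 0.034) = £4,486,486.49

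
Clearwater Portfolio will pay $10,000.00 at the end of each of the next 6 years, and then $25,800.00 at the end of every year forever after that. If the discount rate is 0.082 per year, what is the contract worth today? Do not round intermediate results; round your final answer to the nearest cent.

$242033.71

PV of 6-year annuity: $10,000.00 × [1 − (1+0.082)^−6] / 0.082 = 45949.64615
Perpetuity value at year 6: $25,800.00 / 0.082 = 314634.14634
PV of perpetuity: 314634.14634 / (1+0.082)^6 = 196084.05927
Total PV = 45949.64615 + 196084.05927 = 242033.70542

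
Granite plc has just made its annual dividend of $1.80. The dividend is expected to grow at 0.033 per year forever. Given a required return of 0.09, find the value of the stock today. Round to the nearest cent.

D₁ = D₀ × (1 + g) = $1.80 × 1.033 = $1.8594
Growing perpetuity: P = D₁ / (r − g) = $1.8594 / (0.09 − 0.033) = $32.62

$32.62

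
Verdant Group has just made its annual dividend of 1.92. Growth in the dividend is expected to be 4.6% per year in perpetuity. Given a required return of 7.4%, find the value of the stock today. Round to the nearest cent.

D₁ = D₀ × (1 + g) = 1.92 × 1.046 = 2.0083
Growing perpetuity: P = D₁ / (r − g) = 2.0083 / (0.074 − 0.046) = 71.73

71.73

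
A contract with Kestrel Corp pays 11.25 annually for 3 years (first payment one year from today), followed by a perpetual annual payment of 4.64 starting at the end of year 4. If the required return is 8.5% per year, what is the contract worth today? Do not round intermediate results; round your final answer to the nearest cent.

PV of 3-year annuity: 11.25 × [1 − (1+0.085)^−3] / 0.085 = 28.73275
Perpetuity value at year 3: 4.64 / 0.085 = 54.58824
PV of perpetuity: 54.58824 / (1+0.085)^3 = 42.73757
Total PV = 28.73275 + 42.73757 = 71.47032

71.47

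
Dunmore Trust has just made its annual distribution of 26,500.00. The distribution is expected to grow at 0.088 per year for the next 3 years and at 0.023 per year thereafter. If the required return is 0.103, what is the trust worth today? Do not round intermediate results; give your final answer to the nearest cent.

D_1 = 28832.00000
D_2 = 31369.21600
D_3 = 34129.70701
Terminal value at year 3: TV = D_3×(1+g_2)/(r−g_2) = 34914.69027/0.08 = 436433.62836
P_0 = D_1/(1+r)^1 + D_2/(1+r)^2 + D_3/(1+r)^3 + TV/(1+r)^3
    = 26139.61922 + 25784.13936 + 25433.49376 + 325230.80150 = 402588.05384

402588.05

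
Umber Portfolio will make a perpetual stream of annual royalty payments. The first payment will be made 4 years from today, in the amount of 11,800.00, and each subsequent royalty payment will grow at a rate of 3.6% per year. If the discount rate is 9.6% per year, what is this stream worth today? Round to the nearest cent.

149382.28

Value at end of year 3: C₁ / (r − g) = 11,800.00 / (0.096 − 0.036) = 196,666.6667
Discount to today: PV = 196,666.6667 / (1 + 0.096)^3 = 196,666.6667 / 1.316533 = 149,382.28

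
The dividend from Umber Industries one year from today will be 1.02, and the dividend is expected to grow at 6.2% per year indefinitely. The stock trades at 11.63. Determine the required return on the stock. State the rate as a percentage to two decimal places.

P = D₁/(r − g) ⇒ r = D₁/P + g = 1.0200/11.63 + 0.062 = 0.087704 + 0.062 = 0.149704

14.97%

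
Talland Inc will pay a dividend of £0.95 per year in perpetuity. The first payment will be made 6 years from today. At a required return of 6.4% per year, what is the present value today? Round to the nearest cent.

Value at end of year 5: C / r = £0.95 / 0.064 = £14.8438
Discount to today: PV = £14.8438 / (1 + 0.064)^5 = £14.8438 / 1.363666 = £10.89

£10.89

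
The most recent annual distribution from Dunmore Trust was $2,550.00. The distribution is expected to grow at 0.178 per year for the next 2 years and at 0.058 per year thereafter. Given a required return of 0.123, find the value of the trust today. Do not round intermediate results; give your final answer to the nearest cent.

$51152.10

D_1 = 3003.90000
D_2 = 3538.59420
Terminal value at year 2: TV = D_2×(1+g_2)/(r−g_2) = 3743.83266/0.065 = 57597.42559
P_0 = D_1/(1+r)^1 + D_2/(1+r)^2 + TV/(1+r)^2
    = 2674.88869 + 2805.89393 + 45671.31958 = 51152.10220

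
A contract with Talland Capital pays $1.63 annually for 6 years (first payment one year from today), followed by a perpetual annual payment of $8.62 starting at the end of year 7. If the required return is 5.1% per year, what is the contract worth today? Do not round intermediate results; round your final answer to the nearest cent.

$133.65

PV of 6-year annuity: $1.63 × [1 − (1+0.051)^−6] / 0.051 = 8.24699
Perpetuity value at year 6: $8.62 / 0.051 = 169.01961
PV of perpetuity: 169.01961 / (1+0.051)^6 = 125.40672
Total PV = 8.24699 + 125.40672 = 133.65370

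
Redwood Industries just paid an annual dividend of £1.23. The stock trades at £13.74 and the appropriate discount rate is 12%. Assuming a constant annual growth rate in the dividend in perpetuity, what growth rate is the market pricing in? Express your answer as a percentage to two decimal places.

P = D₀(1+g)/(r−g) ⇒ P(r−g) = D₀(1+g) ⇒ g(P+D₀) = P·r − D₀
g = (P·r − D₀)/(P + D₀) = (£13.74×0.12 − £1.23) / (£13.74 + £1.23) = 0.027976

2.80%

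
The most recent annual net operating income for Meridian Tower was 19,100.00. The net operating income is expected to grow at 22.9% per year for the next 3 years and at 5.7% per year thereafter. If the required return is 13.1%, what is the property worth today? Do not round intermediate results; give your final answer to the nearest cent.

D_1 = 23473.90000
D_2 = 28849.42310
D_3 = 35455.94099
Terminal value at year 3: TV = D_3×(1+g_2)/(r−g_2) = 37476.92963/0.074 = 506444.99495
P_0 = D_1/(1+r)^1 + D_2/(1+r)^2 + D_3/(1+r)^3 + TV/(1+r)^3
    = 20754.99558 + 22553.39484 + 24507.62357 + 350061.59617 = 417877.61017

417877.61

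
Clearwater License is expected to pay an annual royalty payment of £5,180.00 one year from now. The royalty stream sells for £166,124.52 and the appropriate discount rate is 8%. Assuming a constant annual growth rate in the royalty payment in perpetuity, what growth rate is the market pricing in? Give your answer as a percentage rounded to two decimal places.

4.88%

P = D₁/(r−g) ⇒ g = r − D₁/P = 0.08 − £5,180.00/£166,124.52 = 0.048819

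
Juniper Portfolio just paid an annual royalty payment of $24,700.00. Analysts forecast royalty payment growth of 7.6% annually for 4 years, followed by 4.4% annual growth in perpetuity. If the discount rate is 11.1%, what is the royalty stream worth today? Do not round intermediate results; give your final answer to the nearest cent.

D_1 = 26577.20000
D_2 = 28597.06720
D_3 = 30770.44431
D_4 = 33108.99807
Terminal value at year 4: TV = D_4×(1+g_2)/(r−g_2) = 34565.79399/0.067 = 515907.37298
P_0 = D_1/(1+r)^1 + D_2/(1+r)^2 + D_3/(1+r)^3 + D_4/(1+r)^4 + TV/(1+r)^4
    = 23921.87219 + 23168.25785 + 22438.38474 + 21731.50493 + 338622.25600 = 429882.27572

$429882.28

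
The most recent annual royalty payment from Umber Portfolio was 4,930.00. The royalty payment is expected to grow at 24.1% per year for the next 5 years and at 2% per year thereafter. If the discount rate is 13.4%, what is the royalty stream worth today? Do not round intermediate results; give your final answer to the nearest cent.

D_1 = 6118.13000
D_2 = 7592.59933
D_3 = 9422.41577
D_4 = 11693.21797
D_5 = 14511.28350
Terminal value at year 5: TV = D_5×(1+g_2)/(r−g_2) = 14801.50917/0.114 = 129837.79973
P_0 = D_1/(1+r)^1 + D_2/(1+r)^2 + D_3/(1+r)^3 + D_4/(1+r)^4 + D_5/(1+r)^5 + TV/(1+r)^5
    = 5395.17637 + 5904.24504 + 6461.34752 + 7071.01612 + 7738.21076 + 69236.62257 = 101806.61837

101806.62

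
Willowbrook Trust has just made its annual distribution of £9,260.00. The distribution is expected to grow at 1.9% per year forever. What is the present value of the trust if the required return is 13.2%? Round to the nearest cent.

D₁ = D₀ × (1 + g) = £9,260.00 × 1.019 = £9,435.9400
Growing perpetuity: P = D₁ / (r − g) = £9,435.9400 / (0.132 − 0.019) = £83,503.89

£83503.89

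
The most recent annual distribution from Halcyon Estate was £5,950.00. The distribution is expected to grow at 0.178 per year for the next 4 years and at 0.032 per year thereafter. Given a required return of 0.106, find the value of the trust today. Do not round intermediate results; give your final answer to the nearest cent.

£134722.66

D_1 = 7009.10000
D_2 = 8256.71980
D_3 = 9726.41592
D_4 = 11457.71796
Terminal value at year 4: TV = D_4×(1+g_2)/(r−g_2) = 11824.36493/0.074 = 159788.71532
P_0 = D_1/(1+r)^1 + D_2/(1+r)^2 + D_3/(1+r)^3 + D_4/(1+r)^4 + TV/(1+r)^4
    = 6337.34177 + 6749.89928 + 7189.31407 + 7657.33451 + 106788.77317 = 134722.66281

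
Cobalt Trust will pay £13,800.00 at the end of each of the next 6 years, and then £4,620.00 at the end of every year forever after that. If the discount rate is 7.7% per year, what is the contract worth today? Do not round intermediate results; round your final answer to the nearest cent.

PV of 6-year annuity: £13,800.00 × [1 − (1+0.077)^−6] / 0.077 = 64380.52600
Perpetuity value at year 6: £4,620.00 / 0.077 = 60000.00000
PV of perpetuity: 60000.00000 / (1+0.077)^6 = 38446.51956
Total PV = 64380.52600 + 38446.51956 = 102827.04556

£102827.05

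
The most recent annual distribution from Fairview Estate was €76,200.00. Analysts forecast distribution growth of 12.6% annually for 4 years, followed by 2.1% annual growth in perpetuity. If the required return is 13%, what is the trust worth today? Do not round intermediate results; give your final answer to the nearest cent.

€1005822.64

D_1 = 85801.20000
D_2 = 96612.15120
D_3 = 108785.28225
D_4 = 122492.22781
Terminal value at year 4: TV = D_4×(1+g_2)/(r−g_2) = 125064.56460/0.109 = 1147381.32660
P_0 = D_1/(1+r)^1 + D_2/(1+r)^2 + D_3/(1+r)^3 + D_4/(1+r)^4 + TV/(1+r)^4
    = 75930.26549 + 75661.48579 + 75393.65752 + 75126.77731 + 703710.45539 = 1005822.64150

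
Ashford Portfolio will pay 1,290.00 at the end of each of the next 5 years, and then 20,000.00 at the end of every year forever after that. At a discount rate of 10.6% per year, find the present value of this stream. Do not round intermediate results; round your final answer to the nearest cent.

118827.53

PV of 5-year annuity: 1,290.00 × [1 − (1+0.106)^−5] / 0.106 = 4816.07235
Perpetuity value at year 5: 20,000.00 / 0.106 = 188679.24528
PV of perpetuity: 188679.24528 / (1+0.106)^5 = 114011.45695
Total PV = 4816.07235 + 114011.45695 = 118827.52930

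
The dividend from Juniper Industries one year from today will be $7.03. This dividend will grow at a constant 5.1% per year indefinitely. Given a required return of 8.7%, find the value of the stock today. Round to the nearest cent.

$195.28

Growing perpetuity: P = D₁ / (r − g) = $7.0300 / (0.087 − 0.051) = $195.28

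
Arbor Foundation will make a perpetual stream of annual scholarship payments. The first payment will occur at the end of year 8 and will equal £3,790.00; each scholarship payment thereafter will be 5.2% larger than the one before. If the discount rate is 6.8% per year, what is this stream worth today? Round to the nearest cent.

Value at end of year 7: C₁ / (r − g) = £3,790.00 / (0.068 − 0.052) = £236,875.0000
Discount to today: PV = £236,875.0000 / (1 + 0.068)^7 = £236,875.0000 / 1.584889 = £149,458.44

£149458.44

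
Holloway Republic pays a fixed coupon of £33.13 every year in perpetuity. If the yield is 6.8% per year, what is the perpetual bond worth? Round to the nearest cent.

£487.21

Level perpetuity: PV = C / r = £33.13 / 0.068 = £487.21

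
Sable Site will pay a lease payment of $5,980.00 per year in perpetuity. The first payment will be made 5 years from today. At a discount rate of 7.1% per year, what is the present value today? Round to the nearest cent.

$64015.47

Value at end of year 4: C / r = $5,980.00 / 0.071 = $84,225.3521
Discount to today: PV = $84,225.3521 / (1 + 0.071)^4 = $84,225.3521 / 1.315703 = $64,015.47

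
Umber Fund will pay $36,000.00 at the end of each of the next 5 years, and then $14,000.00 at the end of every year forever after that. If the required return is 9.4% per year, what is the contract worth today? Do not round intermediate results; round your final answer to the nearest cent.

PV of 5-year annuity: $36,000.00 × [1 − (1+0.094)^−5] / 0.094 = 138586.13158
Perpetuity value at year 5: $14,000.00 / 0.094 = 148936.17021
PV of perpetuity: 148936.17021 / (1+0.094)^5 = 95041.56349
Total PV = 138586.13158 + 95041.56349 = 233627.69506

$233627.70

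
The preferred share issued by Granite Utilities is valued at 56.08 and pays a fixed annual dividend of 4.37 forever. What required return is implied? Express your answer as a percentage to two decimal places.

P = C/r ⇒ r = C/P = 4.37/56.08 = 0.077924

7.79%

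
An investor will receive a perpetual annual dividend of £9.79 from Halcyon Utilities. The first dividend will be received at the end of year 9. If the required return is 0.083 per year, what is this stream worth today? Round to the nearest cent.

Value at end of year 8: C / r = £9.79 / 0.083 = £117.9518
Discount to today: PV = £117.9518 / (1 + 0.083)^8 = £117.9518 / 1.892464 = £62.33

£62.33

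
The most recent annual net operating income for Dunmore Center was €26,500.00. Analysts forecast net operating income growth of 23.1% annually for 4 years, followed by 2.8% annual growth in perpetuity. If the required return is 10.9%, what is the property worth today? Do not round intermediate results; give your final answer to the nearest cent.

D_1 = 32621.50000
D_2 = 40157.06650
D_3 = 49433.34886
D_4 = 60852.45245
Terminal value at year 4: TV = D_4×(1+g_2)/(r−g_2) = 62556.32112/0.081 = 772300.26070
P_0 = D_1/(1+r)^1 + D_2/(1+r)^2 + D_3/(1+r)^3 + D_4/(1+r)^4 + TV/(1+r)^4
    = 29415.23895 + 32651.18048 + 36243.10475 + 40230.17308 + 510575.53001 = 649115.22728

€649115.23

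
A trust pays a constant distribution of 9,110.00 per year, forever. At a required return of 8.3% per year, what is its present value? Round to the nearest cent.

109759.04

Level perpetuity: PV = C / r = 9,110.00 / 0.083 = 109,759.04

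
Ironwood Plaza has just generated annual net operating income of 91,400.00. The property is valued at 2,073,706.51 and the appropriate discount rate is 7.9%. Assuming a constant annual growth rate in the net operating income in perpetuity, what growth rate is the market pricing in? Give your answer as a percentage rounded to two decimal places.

3.35%

P = D₀(1+g)/(r−g) ⇒ P(r−g) = D₀(1+g) ⇒ g(P+D₀) = P·r − D₀
g = (P·r − D₀)/(P + D₀) = (2,073,706.51×0.079 − 91,400.00) / (2,073,706.51 + 91,400.00) = 0.033450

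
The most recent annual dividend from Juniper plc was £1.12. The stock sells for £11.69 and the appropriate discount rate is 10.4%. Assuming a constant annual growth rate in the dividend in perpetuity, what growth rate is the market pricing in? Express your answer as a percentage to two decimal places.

P = D₀(1+g)/(r−g) ⇒ P(r−g) = D₀(1+g) ⇒ g(P+D₀) = P·r − D₀
g = (P·r − D₀)/(P + D₀) = (£11.69×0.104 − £1.12) / (£11.69 + £1.12) = 0.007475

0.75%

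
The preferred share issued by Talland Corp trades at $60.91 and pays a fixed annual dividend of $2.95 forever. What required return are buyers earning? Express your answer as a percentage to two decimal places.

P = C/r ⇒ r = C/P = $2.95/$60.91 = 0.048432

4.84%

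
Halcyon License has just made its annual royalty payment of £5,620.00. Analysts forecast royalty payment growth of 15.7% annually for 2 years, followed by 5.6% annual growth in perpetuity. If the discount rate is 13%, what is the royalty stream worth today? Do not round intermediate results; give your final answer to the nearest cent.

D_1 = 6502.34000
D_2 = 7523.20738
Terminal value at year 2: TV = D_2×(1+g_2)/(r−g_2) = 7944.50699/0.074 = 107358.20261
P_0 = D_1/(1+r)^1 + D_2/(1+r)^2 + TV/(1+r)^2
    = 5754.28319 + 5891.77491 + 84077.22031 = 95723.27840

£95723.28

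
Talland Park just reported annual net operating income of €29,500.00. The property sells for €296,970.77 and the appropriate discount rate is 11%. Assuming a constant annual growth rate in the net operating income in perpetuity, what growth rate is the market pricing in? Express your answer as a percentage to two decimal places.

0.97%

P = D₀(1+g)/(r−g) ⇒ P(r−g) = D₀(1+g) ⇒ g(P+D₀) = P·r − D₀
g = (P·r − D₀)/(P + D₀) = (€296,970.77×0.11 − €29,500.00) / (€296,970.77 + €29,500.00) = 0.009700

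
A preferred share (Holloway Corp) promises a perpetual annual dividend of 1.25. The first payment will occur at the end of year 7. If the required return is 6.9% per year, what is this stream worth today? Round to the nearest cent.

12.14

Value at end of year 6: C / r = 1.25 / 0.069 = 18.1159
Discount to today: PV = 18.1159 / (1 + 0.069)^6 = 18.1159 / 1.492335 = 12.14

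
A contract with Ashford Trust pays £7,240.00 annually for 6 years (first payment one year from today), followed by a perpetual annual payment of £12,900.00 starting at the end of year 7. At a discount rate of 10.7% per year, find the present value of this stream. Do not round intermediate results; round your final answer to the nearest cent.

PV of 6-year annuity: £7,240.00 × [1 − (1+0.107)^−6] / 0.107 = 30895.63130
Perpetuity value at year 6: £12,900.00 / 0.107 = 120560.74766
PV of perpetuity: 120560.74766 / (1+0.107)^6 = 65511.90183
Total PV = 30895.63130 + 65511.90183 = 96407.53314

£96407.53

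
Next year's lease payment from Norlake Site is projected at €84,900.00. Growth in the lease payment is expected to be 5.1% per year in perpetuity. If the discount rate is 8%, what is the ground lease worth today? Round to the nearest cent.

Growing perpetuity: P = D₁ / (r − g) = €84,900.0000 / (0.08 − 0.051) = €2,927,586.21

€2927586.21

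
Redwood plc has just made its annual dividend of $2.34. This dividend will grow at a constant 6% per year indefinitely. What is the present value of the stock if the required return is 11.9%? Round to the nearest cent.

$42.04

D₁ = D₀ × (1 + g) = $2.34 × 1.06 = $2.4804
Growing perpetuity: P = D₁ / (r − g) = $2.4804 / (0.119 − 0.06) = $42.04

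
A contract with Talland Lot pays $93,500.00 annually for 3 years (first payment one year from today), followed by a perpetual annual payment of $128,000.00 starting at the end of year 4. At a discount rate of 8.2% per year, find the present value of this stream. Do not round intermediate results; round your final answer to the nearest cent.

$1472385.65

PV of 3-year annuity: $93,500.00 × [1 − (1+0.082)^−3] / 0.082 = 240091.64249
Perpetuity value at year 3: $128,000.00 / 0.082 = 1560975.60976
PV of perpetuity: 1560975.60976 / (1+0.082)^3 = 1232294.00293
Total PV = 240091.64249 + 1232294.00293 = 1472385.64542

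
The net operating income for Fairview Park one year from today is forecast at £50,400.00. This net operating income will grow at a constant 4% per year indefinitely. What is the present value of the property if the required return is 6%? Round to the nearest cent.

£2520000.00

Growing perpetuity: P = D₁ / (r − g) = £50,400.0000 / (0.06 − 0.04) = £2,520,000.00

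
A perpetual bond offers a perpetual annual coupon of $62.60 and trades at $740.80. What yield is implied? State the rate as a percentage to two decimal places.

8.45%

P = C/r ⇒ r = C/P = $62.60/$740.80 = 0.084503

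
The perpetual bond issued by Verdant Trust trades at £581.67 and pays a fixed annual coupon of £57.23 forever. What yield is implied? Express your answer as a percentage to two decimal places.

P = C/r ⇒ r = C/P = £57.23/£581.67 = 0.098389

9.84%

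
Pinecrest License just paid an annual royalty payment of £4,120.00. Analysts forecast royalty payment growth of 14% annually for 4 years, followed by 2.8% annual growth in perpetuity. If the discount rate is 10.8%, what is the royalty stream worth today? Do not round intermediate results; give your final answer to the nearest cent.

£77032.89

D_1 = 4696.80000
D_2 = 5354.35200
D_3 = 6103.96128
D_4 = 6958.51586
Terminal value at year 4: TV = D_4×(1+g_2)/(r−g_2) = 7153.35430/0.08 = 89416.92879
P_0 = D_1/(1+r)^1 + D_2/(1+r)^2 + D_3/(1+r)^3 + D_4/(1+r)^4 + TV/(1+r)^4
    = 4238.98917 + 4361.41485 + 4487.37629 + 4616.97560 + 59328.13652 = 77032.89243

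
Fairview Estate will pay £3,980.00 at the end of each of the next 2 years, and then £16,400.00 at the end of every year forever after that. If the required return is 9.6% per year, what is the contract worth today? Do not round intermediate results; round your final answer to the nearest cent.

PV of 2-year annuity: £3,980.00 × [1 − (1+0.096)^−2] / 0.096 = 6944.69604
Perpetuity value at year 2: £16,400.00 / 0.096 = 170833.33333
PV of perpetuity: 170833.33333 / (1+0.096)^2 = 142216.99789
Total PV = 6944.69604 + 142216.99789 = 149161.69393

£149161.69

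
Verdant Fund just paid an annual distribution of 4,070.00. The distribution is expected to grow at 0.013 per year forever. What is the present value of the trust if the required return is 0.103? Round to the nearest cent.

45810.11

D₁ = D₀ × (1 + g) = 4,070.00 × 1.013 = 4,122.9100
Growing perpetuity: P = D₁ / (r − g) = 4,122.9100 / (0.103 − 0.013) = 45,810.11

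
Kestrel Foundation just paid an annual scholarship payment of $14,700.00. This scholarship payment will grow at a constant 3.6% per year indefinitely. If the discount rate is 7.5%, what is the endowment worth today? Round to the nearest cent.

D₁ = D₀ × (1 + g) = $14,700.00 × 1.036 = $15,229.2000
Growing perpetuity: P = D₁ / (r − g) = $15,229.2000 / (0.075 − 0.036) = $390,492.31

$390492.31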